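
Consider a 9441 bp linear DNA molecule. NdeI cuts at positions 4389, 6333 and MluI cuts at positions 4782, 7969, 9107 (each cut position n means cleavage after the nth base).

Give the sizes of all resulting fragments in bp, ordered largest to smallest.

Combined cut positions (sorted): 4389, 4782, 6333, 7969, 9107.
Linear molecule, 5 cuts → 6 fragments:
  4389 − 0 = 4389 bp
  4782 − 4389 = 393 bp
  6333 − 4782 = 1551 bp
  7969 − 6333 = 1636 bp
  9107 − 7969 = 1138 bp
  9441 − 9107 = 334 bp
Sorted largest to smallest: 4389, 1636, 1551, 1138, 393, 334 bp.

4389, 1636, 1551, 1138, 393, 334 bp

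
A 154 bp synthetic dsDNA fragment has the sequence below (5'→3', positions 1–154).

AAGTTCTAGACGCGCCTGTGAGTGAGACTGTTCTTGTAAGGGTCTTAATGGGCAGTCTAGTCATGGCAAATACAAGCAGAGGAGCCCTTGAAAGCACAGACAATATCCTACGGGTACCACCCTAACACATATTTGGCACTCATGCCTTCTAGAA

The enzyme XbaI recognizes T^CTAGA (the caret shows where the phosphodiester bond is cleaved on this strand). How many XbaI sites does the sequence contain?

TCTAGA occurs starting at positions 5, 148.
XbaI cuts at 2 sites.

2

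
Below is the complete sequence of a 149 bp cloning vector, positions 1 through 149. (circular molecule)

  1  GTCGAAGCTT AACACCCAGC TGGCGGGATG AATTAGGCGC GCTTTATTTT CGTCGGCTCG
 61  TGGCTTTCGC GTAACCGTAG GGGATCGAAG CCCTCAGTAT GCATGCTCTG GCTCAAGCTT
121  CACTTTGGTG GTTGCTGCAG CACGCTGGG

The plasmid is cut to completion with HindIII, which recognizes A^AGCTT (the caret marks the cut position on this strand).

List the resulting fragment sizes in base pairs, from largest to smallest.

HindIII sites (AAGCTT) start at positions 5, 115.
HindIII cuts after the first base of each site, so after positions 5, 115.
Circular molecule, 2 cuts → 2 fragments:
  6–115 → 110 bp
  116–149 then 1–5 → 34 + 5 = 39 bp
Sorted largest to smallest: 110, 39 bp.

110, 39 bp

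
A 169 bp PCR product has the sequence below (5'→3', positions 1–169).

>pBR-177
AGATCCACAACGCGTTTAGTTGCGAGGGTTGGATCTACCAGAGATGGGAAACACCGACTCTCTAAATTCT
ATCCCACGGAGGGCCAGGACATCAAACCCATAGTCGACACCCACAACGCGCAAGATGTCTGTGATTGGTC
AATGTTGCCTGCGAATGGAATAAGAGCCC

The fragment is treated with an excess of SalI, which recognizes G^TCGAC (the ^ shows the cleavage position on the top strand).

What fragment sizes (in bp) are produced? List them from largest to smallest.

The SalI site (GTCGAC) starts at position 103.
SalI cuts after the first base of each site, so after position 103.
Linear molecule, 1 cut → 2 fragments:
  1–103 → 103 bp
  104–169 → 66 bp
Sorted largest to smallest: 103, 66 bp.

103, 66 bp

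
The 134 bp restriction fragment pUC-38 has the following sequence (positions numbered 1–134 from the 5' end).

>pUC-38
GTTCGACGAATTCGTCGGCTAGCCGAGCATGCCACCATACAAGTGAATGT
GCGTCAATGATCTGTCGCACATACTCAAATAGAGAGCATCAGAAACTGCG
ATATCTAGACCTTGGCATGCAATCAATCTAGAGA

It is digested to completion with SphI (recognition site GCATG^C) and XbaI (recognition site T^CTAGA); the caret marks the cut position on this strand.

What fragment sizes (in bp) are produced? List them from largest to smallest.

SphI sites (GCATGC) start at positions 27, 115.
SphI cuts after base 5 of each site (before the last base), so after positions 31, 119.
XbaI sites (TCTAGA) start at positions 104, 127.
XbaI cuts after the first base of each site, so after positions 104, 127.
Combined cut positions: 31, 104, 119, 127.
Linear molecule, 4 cuts → 5 fragments:
  1–31 → 31 bp
  32–104 → 73 bp
  105–119 → 15 bp
  120–127 → 8 bp
  128–134 → 7 bp
Sorted largest to smallest: 73, 31, 15, 8, 7 bp.

73, 31, 15, 8, 7 bp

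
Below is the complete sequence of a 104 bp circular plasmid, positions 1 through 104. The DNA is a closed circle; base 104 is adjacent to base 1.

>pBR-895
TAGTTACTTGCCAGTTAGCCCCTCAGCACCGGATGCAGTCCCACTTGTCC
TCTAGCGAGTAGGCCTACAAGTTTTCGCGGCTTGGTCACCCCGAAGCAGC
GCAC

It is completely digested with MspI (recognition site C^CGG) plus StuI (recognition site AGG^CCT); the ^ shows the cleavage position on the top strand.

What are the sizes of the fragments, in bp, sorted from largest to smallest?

70, 34 bp

The MspI site (CCGG) starts at position 29.
MspI cuts after the first base of each site, so after position 29.
The StuI site (AGGCCT) starts at position 61.
StuI cuts after base 3 of each site, so after position 63.
Combined cut positions: 29, 63.
Circular molecule, 2 cuts → 2 fragments:
  30–63 → 34 bp
  64–104 then 1–29 → 41 + 29 = 70 bp
Sorted largest to smallest: 70, 34 bp.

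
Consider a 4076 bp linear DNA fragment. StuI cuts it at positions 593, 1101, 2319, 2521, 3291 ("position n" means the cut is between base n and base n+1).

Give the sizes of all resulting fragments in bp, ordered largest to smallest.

Linear molecule, 5 cuts → 6 fragments:
  593 − 0 = 593 bp
  1101 − 593 = 508 bp
  2319 − 1101 = 1218 bp
  2521 − 2319 = 202 bp
  3291 − 2521 = 770 bp
  4076 − 3291 = 785 bp
Sorted largest to smallest: 1218, 785, 770, 593, 508, 202 bp.

1218, 785, 770, 593, 508, 202 bp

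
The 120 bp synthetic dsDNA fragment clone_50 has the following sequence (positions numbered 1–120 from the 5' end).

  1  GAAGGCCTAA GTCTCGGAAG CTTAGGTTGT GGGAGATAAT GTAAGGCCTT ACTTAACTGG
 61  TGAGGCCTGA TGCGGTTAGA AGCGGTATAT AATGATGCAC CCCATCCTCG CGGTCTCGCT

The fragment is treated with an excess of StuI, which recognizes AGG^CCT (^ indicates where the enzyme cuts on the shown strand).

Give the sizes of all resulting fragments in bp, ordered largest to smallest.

StuI sites (AGGCCT) start at positions 3, 44, 63.
StuI cuts after base 3 of each site, so after positions 5, 46, 65.
Linear molecule, 3 cuts → 4 fragments:
  1–5 → 5 bp
  6–46 → 41 bp
  47–65 → 19 bp
  66–120 → 55 bp
Sorted largest to smallest: 55, 41, 19, 5 bp.

55, 41, 19, 5 bp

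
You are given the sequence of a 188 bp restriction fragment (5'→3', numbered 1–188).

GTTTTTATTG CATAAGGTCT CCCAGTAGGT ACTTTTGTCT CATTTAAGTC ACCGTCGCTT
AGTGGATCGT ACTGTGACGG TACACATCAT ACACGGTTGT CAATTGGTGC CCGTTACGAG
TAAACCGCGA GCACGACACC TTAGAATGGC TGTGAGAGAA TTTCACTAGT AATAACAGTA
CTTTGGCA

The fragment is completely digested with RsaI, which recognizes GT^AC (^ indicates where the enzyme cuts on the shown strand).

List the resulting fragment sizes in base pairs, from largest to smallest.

RsaI sites (GTAC) start at positions 29, 69, 80, 178.
RsaI cuts after base 2 of each site, so after positions 30, 70, 81, 179.
Linear molecule, 4 cuts → 5 fragments:
  1–30 → 30 bp
  31–70 → 40 bp
  71–81 → 11 bp
  82–179 → 98 bp
  180–188 → 9 bp
Sorted largest to smallest: 98, 40, 30, 11, 9 bp.

98, 40, 30, 11, 9 bp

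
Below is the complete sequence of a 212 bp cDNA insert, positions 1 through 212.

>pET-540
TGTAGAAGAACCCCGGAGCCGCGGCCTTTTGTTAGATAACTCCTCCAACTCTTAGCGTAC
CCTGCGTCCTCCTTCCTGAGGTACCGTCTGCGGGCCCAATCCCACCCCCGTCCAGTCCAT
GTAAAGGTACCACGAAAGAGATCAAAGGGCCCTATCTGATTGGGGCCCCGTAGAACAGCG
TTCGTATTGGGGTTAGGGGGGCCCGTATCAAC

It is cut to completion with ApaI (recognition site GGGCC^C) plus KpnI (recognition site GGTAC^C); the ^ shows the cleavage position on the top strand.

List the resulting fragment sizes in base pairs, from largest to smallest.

84, 36, 34, 21, 16, 12, 9 bp

ApaI sites (GGGCCC) start at positions 92, 147, 163, 199.
ApaI cuts after base 5 of each site (before the last base), so after positions 96, 151, 167, 203.
KpnI sites (GGTACC) start at positions 80, 126.
KpnI cuts after base 5 of each site (before the last base), so after positions 84, 130.
Combined cut positions: 84, 96, 130, 151, 167, 203.
Linear molecule, 6 cuts → 7 fragments:
  1–84 → 84 bp
  85–96 → 12 bp
  97–130 → 34 bp
  131–151 → 21 bp
  152–167 → 16 bp
  168–203 → 36 bp
  204–212 → 9 bp
Sorted largest to smallest: 84, 36, 34, 21, 16, 12, 9 bp.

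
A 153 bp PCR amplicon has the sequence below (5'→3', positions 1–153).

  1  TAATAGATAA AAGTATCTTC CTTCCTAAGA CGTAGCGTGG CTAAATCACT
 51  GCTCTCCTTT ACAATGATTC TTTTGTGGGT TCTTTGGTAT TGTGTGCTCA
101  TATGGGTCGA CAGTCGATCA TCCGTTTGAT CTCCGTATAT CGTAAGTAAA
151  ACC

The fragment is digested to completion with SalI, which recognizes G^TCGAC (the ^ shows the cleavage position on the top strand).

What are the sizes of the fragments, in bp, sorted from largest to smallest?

106, 47 bp

The SalI site (GTCGAC) starts at position 106.
SalI cuts after the first base of each site, so after position 106.
Linear molecule, 1 cut → 2 fragments:
  1–106 → 106 bp
  107–153 → 47 bp
Sorted largest to smallest: 106, 47 bp.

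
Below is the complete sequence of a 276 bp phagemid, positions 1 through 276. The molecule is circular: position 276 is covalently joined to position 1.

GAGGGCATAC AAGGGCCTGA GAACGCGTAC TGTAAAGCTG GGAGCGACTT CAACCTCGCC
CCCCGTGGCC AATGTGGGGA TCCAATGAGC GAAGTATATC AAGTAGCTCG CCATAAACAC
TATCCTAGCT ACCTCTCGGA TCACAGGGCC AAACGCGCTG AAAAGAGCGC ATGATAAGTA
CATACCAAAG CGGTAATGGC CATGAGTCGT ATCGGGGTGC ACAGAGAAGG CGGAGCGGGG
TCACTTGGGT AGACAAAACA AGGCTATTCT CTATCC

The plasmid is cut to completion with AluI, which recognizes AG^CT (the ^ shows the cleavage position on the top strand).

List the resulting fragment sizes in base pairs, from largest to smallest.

185, 69, 22 bp

AluI sites (AGCT) start at positions 36, 105, 127.
AluI cuts after base 2 of each site, so after positions 37, 106, 128.
Circular molecule, 3 cuts → 3 fragments:
  38–106 → 69 bp
  107–128 → 22 bp
  129–276 then 1–37 → 148 + 37 = 185 bp
Sorted largest to smallest: 185, 69, 22 bp.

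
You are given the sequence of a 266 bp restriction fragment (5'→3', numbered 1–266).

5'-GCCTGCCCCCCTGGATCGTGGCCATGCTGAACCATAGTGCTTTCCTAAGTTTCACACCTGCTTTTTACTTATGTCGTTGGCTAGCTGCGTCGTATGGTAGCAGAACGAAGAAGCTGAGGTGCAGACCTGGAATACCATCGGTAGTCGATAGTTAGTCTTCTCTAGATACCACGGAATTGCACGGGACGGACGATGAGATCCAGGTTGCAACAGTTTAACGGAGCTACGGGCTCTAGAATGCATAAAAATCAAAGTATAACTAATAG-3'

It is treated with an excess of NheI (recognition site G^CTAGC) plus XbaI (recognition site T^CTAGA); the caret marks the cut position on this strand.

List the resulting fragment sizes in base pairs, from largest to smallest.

The NheI site (GCTAGC) starts at position 80.
NheI cuts after the first base of each site, so after position 80.
XbaI sites (TCTAGA) start at positions 161, 232.
XbaI cuts after the first base of each site, so after positions 161, 232.
Combined cut positions: 80, 161, 232.
Linear molecule, 3 cuts → 4 fragments:
  1–80 → 80 bp
  81–161 → 81 bp
  162–232 → 71 bp
  233–266 → 34 bp
Sorted largest to smallest: 81, 80, 71, 34 bp.

81, 80, 71, 34 bp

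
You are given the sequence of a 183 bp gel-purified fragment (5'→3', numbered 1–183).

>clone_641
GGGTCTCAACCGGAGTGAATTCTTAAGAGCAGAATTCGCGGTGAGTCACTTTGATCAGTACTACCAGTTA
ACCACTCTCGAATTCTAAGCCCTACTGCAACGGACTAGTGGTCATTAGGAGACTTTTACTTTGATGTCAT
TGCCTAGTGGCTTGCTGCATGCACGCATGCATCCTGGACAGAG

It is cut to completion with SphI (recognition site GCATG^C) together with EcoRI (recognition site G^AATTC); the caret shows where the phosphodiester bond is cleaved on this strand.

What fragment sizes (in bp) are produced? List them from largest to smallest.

81, 48, 17, 15, 14, 8 bp

SphI sites (GCATGC) start at positions 157, 165.
SphI cuts after base 5 of each site (before the last base), so after positions 161, 169.
EcoRI sites (GAATTC) start at positions 17, 32, 80.
EcoRI cuts after the first base of each site, so after positions 17, 32, 80.
Combined cut positions: 17, 32, 80, 161, 169.
Linear molecule, 5 cuts → 6 fragments:
  1–17 → 17 bp
  18–32 → 15 bp
  33–80 → 48 bp
  81–161 → 81 bp
  162–169 → 8 bp
  170–183 → 14 bp
Sorted largest to smallest: 81, 48, 17, 15, 14, 8 bp.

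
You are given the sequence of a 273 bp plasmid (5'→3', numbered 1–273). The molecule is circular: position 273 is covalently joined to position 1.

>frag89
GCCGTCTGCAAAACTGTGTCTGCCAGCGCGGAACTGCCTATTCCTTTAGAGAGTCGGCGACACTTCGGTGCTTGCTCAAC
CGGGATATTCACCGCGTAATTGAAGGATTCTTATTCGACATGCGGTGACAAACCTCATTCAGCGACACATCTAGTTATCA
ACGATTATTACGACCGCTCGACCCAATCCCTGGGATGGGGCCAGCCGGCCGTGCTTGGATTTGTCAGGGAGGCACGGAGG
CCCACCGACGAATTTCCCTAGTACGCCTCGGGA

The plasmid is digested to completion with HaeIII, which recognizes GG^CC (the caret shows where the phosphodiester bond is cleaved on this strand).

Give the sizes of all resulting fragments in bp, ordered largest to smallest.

233, 32, 8 bp

HaeIII sites (GGCC) start at positions 199, 207, 239.
HaeIII cuts after base 2 of each site, so after positions 200, 208, 240.
Circular molecule, 3 cuts → 3 fragments:
  201–208 → 8 bp
  209–240 → 32 bp
  241–273 then 1–200 → 33 + 200 = 233 bp
Sorted largest to smallest: 233, 32, 8 bp.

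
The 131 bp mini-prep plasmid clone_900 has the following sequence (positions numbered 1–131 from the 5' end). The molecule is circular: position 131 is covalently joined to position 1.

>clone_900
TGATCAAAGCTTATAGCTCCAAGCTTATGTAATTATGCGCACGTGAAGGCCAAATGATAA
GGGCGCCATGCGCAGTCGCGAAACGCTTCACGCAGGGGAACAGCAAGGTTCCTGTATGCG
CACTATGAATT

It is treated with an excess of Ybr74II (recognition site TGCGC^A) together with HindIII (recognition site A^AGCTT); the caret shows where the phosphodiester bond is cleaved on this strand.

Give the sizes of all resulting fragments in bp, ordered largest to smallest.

Ybr74II sites (TGCGCA) start at positions 36, 69, 117.
Ybr74II cuts after base 5 of each site (before the last base), so after positions 40, 73, 121.
HindIII sites (AAGCTT) start at positions 7, 21.
HindIII cuts after the first base of each site, so after positions 7, 21.
Combined cut positions: 7, 21, 40, 73, 121.
Circular molecule, 5 cuts → 5 fragments:
  8–21 → 14 bp
  22–40 → 19 bp
  41–73 → 33 bp
  74–121 → 48 bp
  122–131 then 1–7 → 10 + 7 = 17 bp
Sorted largest to smallest: 48, 33, 19, 17, 14 bp.

48, 33, 19, 17, 14 bp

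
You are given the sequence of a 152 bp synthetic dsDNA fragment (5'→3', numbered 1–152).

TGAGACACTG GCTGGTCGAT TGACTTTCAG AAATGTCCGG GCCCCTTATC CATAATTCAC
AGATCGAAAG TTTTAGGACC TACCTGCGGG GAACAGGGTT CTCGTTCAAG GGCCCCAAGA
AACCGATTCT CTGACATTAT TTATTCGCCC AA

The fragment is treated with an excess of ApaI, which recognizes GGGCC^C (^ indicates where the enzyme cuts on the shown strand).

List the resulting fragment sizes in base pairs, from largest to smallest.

71, 43, 38 bp

ApaI sites (GGGCCC) start at positions 39, 110.
ApaI cuts after base 5 of each site (before the last base), so after positions 43, 114.
Linear molecule, 2 cuts → 3 fragments:
  1–43 → 43 bp
  44–114 → 71 bp
  115–152 → 38 bp
Sorted largest to smallest: 71, 43, 38 bp.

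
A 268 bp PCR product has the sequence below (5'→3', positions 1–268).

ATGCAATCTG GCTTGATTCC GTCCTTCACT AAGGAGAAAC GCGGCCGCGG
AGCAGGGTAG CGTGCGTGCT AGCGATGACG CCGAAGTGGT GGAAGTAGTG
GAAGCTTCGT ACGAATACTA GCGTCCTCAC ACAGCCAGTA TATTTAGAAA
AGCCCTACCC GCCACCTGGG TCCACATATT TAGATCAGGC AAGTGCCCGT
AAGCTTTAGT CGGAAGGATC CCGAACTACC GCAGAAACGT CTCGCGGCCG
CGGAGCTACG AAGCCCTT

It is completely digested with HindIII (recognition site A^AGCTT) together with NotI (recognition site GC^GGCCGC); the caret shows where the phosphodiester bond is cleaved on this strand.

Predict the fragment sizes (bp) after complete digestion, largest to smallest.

99, 60, 44, 42, 23 bp

HindIII sites (AAGCTT) start at positions 102, 201.
HindIII cuts after the first base of each site, so after positions 102, 201.
NotI sites (GCGGCCGC) start at positions 41, 244.
NotI cuts after base 2 of each site, so after positions 42, 245.
Combined cut positions: 42, 102, 201, 245.
Linear molecule, 4 cuts → 5 fragments:
  1–42 → 42 bp
  43–102 → 60 bp
  103–201 → 99 bp
  202–245 → 44 bp
  246–268 → 23 bp
Sorted largest to smallest: 99, 60, 44, 42, 23 bp.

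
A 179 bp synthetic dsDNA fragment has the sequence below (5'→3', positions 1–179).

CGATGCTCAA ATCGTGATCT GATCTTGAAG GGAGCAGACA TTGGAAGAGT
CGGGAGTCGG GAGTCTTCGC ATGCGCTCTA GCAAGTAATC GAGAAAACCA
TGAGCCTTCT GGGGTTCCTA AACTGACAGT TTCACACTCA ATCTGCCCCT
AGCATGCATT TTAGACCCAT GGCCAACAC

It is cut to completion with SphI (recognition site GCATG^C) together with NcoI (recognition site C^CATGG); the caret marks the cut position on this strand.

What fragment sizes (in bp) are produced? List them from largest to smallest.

83, 73, 12, 11 bp

SphI sites (GCATGC) start at positions 69, 152.
SphI cuts after base 5 of each site (before the last base), so after positions 73, 156.
The NcoI site (CCATGG) starts at position 167.
NcoI cuts after the first base of each site, so after position 167.
Combined cut positions: 73, 156, 167.
Linear molecule, 3 cuts → 4 fragments:
  1–73 → 73 bp
  74–156 → 83 bp
  157–167 → 11 bp
  168–179 → 12 bp
Sorted largest to smallest: 83, 73, 12, 11 bp.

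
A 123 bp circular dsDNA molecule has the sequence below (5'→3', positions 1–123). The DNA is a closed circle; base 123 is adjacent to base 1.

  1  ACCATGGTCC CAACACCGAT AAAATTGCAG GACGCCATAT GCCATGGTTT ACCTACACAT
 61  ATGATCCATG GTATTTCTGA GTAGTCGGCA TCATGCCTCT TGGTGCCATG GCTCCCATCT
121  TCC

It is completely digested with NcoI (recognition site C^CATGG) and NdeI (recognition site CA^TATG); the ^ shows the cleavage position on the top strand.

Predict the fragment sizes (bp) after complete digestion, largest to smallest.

40, 35, 19, 17, 7, 5 bp

NcoI sites (CCATGG) start at positions 2, 42, 66, 106.
NcoI cuts after the first base of each site, so after positions 2, 42, 66, 106.
NdeI sites (CATATG) start at positions 36, 58.
NdeI cuts after base 2 of each site, so after positions 37, 59.
Combined cut positions: 2, 37, 42, 59, 66, 106.
Circular molecule, 6 cuts → 6 fragments:
  3–37 → 35 bp
  38–42 → 5 bp
  43–59 → 17 bp
  60–66 → 7 bp
  67–106 → 40 bp
  107–123 then 1–2 → 17 + 2 = 19 bp
Sorted largest to smallest: 40, 35, 19, 17, 7, 5 bp.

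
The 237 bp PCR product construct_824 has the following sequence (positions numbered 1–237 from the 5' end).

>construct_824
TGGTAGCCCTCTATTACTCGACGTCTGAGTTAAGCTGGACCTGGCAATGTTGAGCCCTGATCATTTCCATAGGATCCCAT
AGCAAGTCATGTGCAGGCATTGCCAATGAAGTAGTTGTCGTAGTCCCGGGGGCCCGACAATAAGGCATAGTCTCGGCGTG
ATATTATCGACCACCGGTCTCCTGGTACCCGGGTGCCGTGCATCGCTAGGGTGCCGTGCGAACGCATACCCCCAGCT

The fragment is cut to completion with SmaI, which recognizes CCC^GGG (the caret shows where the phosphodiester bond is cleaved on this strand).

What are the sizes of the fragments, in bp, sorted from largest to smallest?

127, 63, 47 bp

SmaI sites (CCCGGG) start at positions 125, 188.
SmaI cuts after base 3 of each site, so after positions 127, 190.
Linear molecule, 2 cuts → 3 fragments:
  1–127 → 127 bp
  128–190 → 63 bp
  191–237 → 47 bp
Sorted largest to smallest: 127, 63, 47 bp.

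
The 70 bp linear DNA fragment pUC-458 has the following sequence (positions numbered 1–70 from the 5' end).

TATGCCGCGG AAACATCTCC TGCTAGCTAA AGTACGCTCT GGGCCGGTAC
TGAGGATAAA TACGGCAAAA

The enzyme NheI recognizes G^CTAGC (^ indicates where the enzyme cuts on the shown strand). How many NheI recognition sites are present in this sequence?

1

GCTAGC occurs starting at position 22.
NheI cuts at 1 site.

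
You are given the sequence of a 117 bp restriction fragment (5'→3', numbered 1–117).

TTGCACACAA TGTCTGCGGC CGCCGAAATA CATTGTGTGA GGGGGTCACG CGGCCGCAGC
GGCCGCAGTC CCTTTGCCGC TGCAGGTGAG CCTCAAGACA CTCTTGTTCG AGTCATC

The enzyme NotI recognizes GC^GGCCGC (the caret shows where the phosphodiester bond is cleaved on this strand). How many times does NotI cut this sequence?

3

GCGGCCGC occurs starting at positions 16, 50, 59.
NotI cuts at 3 sites.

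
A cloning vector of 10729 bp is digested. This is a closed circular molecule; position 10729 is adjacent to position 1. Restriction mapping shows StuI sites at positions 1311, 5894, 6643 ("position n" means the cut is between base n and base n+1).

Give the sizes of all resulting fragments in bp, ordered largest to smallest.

Circular molecule, 3 cuts → 3 fragments:
  5894 − 1311 = 4583 bp
  6643 − 5894 = 749 bp
  wrap: 10729 − 6643 + 1311 = 5397 bp
Sorted largest to smallest: 5397, 4583, 749 bp.

5397, 4583, 749 bp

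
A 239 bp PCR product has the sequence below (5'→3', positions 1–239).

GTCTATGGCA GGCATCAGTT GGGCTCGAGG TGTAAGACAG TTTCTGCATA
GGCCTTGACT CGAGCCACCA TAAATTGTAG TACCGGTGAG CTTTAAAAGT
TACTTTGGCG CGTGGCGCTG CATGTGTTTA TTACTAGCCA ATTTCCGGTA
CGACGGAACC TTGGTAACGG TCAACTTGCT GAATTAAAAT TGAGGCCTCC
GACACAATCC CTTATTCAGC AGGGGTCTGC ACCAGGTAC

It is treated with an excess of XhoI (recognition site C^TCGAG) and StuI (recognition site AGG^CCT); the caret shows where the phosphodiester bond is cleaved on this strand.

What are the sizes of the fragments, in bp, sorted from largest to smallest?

136, 44, 28, 24, 7 bp

XhoI sites (CTCGAG) start at positions 24, 59.
XhoI cuts after the first base of each site, so after positions 24, 59.
StuI sites (AGGCCT) start at positions 50, 193.
StuI cuts after base 3 of each site, so after positions 52, 195.
Combined cut positions: 24, 52, 59, 195.
Linear molecule, 4 cuts → 5 fragments:
  1–24 → 24 bp
  25–52 → 28 bp
  53–59 → 7 bp
  60–195 → 136 bp
  196–239 → 44 bp
Sorted largest to smallest: 136, 44, 28, 24, 7 bp.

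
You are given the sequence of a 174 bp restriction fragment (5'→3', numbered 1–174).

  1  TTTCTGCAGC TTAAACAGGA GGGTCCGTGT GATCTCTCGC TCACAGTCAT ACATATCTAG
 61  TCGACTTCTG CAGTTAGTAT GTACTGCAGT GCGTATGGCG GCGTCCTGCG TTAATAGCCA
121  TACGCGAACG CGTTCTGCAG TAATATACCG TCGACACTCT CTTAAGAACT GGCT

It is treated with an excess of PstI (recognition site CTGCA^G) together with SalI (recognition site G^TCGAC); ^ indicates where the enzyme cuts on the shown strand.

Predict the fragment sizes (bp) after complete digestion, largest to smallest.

52, 51, 24, 16, 12, 11, 8 bp

PstI sites (CTGCAG) start at positions 4, 68, 84, 135.
PstI cuts after base 5 of each site (before the last base), so after positions 8, 72, 88, 139.
SalI sites (GTCGAC) start at positions 60, 150.
SalI cuts after the first base of each site, so after positions 60, 150.
Combined cut positions: 8, 60, 72, 88, 139, 150.
Linear molecule, 6 cuts → 7 fragments:
  1–8 → 8 bp
  9–60 → 52 bp
  61–72 → 12 bp
  73–88 → 16 bp
  89–139 → 51 bp
  140–150 → 11 bp
  151–174 → 24 bp
Sorted largest to smallest: 52, 51, 24, 16, 12, 11, 8 bp.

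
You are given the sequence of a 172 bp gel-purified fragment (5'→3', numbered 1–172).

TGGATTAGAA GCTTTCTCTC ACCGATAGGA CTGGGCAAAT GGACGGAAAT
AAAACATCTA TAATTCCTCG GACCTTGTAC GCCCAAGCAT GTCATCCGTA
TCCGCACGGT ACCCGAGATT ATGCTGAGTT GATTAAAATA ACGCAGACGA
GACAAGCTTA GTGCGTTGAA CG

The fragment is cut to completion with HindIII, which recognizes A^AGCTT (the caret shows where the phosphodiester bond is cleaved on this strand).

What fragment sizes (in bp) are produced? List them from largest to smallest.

HindIII sites (AAGCTT) start at positions 9, 154.
HindIII cuts after the first base of each site, so after positions 9, 154.
Linear molecule, 2 cuts → 3 fragments:
  1–9 → 9 bp
  10–154 → 145 bp
  155–172 → 18 bp
Sorted largest to smallest: 145, 18, 9 bp.

145, 18, 9 bp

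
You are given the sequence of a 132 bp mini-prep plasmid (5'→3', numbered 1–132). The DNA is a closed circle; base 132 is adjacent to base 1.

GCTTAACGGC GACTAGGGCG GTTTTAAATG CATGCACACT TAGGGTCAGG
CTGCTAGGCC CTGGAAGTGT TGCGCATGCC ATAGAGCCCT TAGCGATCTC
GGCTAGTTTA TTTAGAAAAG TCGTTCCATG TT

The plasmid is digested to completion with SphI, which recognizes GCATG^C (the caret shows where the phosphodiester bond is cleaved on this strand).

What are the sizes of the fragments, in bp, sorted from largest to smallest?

SphI sites (GCATGC) start at positions 30, 74.
SphI cuts after base 5 of each site (before the last base), so after positions 34, 78.
Circular molecule, 2 cuts → 2 fragments:
  35–78 → 44 bp
  79–132 then 1–34 → 54 + 34 = 88 bp
Sorted largest to smallest: 88, 44 bp.

88, 44 bp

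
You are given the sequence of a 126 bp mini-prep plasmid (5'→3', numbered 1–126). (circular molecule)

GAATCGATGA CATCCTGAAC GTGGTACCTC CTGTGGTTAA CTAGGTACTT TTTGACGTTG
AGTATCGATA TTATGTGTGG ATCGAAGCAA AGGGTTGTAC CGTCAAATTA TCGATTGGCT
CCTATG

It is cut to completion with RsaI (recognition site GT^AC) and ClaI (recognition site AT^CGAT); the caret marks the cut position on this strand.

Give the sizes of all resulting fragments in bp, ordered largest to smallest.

RsaI sites (GTAC) start at positions 24, 45, 97.
RsaI cuts after base 2 of each site, so after positions 25, 46, 98.
ClaI sites (ATCGAT) start at positions 3, 64, 110.
ClaI cuts after base 2 of each site, so after positions 4, 65, 111.
Combined cut positions: 4, 25, 46, 65, 98, 111.
Circular molecule, 6 cuts → 6 fragments:
  5–25 → 21 bp
  26–46 → 21 bp
  47–65 → 19 bp
  66–98 → 33 bp
  99–111 → 13 bp
  112–126 then 1–4 → 15 + 4 = 19 bp
Sorted largest to smallest: 33, 21, 21, 19, 19, 13 bp.

33, 21, 21, 19, 19, 13 bp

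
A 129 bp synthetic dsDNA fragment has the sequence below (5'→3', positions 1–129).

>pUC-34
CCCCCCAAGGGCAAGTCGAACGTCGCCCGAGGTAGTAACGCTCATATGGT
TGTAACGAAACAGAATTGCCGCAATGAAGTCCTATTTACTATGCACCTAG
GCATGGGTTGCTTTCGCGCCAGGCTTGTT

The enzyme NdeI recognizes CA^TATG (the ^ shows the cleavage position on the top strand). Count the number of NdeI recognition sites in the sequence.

1

CATATG occurs starting at position 43.
NdeI cuts at 1 site.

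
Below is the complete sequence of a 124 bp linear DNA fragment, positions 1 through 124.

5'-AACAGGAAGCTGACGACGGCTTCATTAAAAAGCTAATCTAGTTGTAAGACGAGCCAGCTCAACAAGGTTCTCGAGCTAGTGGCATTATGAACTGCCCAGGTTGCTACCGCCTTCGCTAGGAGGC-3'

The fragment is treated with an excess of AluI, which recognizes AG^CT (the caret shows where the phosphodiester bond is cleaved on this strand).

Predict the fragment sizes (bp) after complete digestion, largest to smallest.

AluI sites (AGCT) start at positions 8, 31, 56, 74.
AluI cuts after base 2 of each site, so after positions 9, 32, 57, 75.
Linear molecule, 4 cuts → 5 fragments:
  1–9 → 9 bp
  10–32 → 23 bp
  33–57 → 25 bp
  58–75 → 18 bp
  76–124 → 49 bp
Sorted largest to smallest: 49, 25, 23, 18, 9 bp.

49, 25, 23, 18, 9 bp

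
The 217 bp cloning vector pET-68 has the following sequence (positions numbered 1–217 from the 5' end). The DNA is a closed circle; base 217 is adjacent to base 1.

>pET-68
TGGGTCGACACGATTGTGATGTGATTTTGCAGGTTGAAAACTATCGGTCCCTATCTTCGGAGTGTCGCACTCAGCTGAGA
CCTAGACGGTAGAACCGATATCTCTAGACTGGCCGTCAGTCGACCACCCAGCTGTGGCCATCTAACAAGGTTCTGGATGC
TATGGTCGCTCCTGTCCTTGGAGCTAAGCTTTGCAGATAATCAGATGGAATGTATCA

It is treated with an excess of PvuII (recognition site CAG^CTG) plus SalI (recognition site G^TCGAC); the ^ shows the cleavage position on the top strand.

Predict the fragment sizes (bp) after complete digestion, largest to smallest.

PvuII sites (CAGCTG) start at positions 72, 129.
PvuII cuts after base 3 of each site, so after positions 74, 131.
SalI sites (GTCGAC) start at positions 4, 119.
SalI cuts after the first base of each site, so after positions 4, 119.
Combined cut positions: 4, 74, 119, 131.
Circular molecule, 4 cuts → 4 fragments:
  5–74 → 70 bp
  75–119 → 45 bp
  120–131 → 12 bp
  132–217 then 1–4 → 86 + 4 = 90 bp
Sorted largest to smallest: 90, 70, 45, 12 bp.

90, 70, 45, 12 bp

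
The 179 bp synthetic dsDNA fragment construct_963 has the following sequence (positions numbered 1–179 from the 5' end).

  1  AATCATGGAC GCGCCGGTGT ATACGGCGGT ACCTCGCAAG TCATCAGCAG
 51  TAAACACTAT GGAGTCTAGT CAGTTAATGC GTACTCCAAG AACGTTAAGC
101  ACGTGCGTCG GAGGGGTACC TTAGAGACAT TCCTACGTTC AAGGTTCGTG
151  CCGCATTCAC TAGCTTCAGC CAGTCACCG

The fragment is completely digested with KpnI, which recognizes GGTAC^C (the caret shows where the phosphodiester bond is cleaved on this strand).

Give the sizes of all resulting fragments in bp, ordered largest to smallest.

87, 60, 32 bp

KpnI sites (GGTACC) start at positions 28, 115.
KpnI cuts after base 5 of each site (before the last base), so after positions 32, 119.
Linear molecule, 2 cuts → 3 fragments:
  1–32 → 32 bp
  33–119 → 87 bp
  120–179 → 60 bp
Sorted largest to smallest: 87, 60, 32 bp.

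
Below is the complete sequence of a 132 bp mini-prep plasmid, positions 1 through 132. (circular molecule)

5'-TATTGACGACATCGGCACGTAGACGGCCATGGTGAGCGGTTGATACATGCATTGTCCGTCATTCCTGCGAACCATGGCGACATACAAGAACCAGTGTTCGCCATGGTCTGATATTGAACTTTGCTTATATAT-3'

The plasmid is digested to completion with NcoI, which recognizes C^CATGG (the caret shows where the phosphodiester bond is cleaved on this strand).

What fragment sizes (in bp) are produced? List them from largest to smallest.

NcoI sites (CCATGG) start at positions 27, 72, 101.
NcoI cuts after the first base of each site, so after positions 27, 72, 101.
Circular molecule, 3 cuts → 3 fragments:
  28–72 → 45 bp
  73–101 → 29 bp
  102–132 then 1–27 → 31 + 27 = 58 bp
Sorted largest to smallest: 58, 45, 29 bp.

58, 45, 29 bp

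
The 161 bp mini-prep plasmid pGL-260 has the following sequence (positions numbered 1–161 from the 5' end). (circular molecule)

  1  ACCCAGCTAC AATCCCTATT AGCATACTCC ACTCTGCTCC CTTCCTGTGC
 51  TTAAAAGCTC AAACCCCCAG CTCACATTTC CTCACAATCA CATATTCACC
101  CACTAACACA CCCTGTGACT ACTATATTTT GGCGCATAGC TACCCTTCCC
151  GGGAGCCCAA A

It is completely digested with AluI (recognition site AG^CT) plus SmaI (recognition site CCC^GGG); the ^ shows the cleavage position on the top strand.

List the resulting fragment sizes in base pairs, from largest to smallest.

AluI sites (AGCT) start at positions 5, 56, 69, 138.
AluI cuts after base 2 of each site, so after positions 6, 57, 70, 139.
The SmaI site (CCCGGG) starts at position 148.
SmaI cuts after base 3 of each site, so after position 150.
Combined cut positions: 6, 57, 70, 139, 150.
Circular molecule, 5 cuts → 5 fragments:
  7–57 → 51 bp
  58–70 → 13 bp
  71–139 → 69 bp
  140–150 → 11 bp
  151–161 then 1–6 → 11 + 6 = 17 bp
Sorted largest to smallest: 69, 51, 17, 13, 11 bp.

69, 51, 17, 13, 11 bp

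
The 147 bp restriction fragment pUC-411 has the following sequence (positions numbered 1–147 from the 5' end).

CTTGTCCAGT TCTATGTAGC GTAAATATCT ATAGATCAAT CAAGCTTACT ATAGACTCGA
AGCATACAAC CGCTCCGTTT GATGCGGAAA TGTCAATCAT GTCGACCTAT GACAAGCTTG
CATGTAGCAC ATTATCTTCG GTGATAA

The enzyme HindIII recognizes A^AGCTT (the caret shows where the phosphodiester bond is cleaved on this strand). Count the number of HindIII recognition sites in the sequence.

AAGCTT occurs starting at positions 42, 114.
HindIII cuts at 2 sites.

2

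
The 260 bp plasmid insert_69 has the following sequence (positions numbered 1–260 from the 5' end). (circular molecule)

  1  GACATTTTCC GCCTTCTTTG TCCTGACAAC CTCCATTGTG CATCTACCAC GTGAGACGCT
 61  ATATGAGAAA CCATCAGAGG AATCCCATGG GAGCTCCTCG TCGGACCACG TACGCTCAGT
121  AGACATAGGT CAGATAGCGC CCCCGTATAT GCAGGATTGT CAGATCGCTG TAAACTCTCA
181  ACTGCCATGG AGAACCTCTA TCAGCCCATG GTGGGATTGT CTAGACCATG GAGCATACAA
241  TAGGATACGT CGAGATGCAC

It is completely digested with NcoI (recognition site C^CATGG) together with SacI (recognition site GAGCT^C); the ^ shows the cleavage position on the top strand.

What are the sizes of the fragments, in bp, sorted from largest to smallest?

119, 90, 21, 20, 10 bp

NcoI sites (CCATGG) start at positions 85, 185, 206, 226.
NcoI cuts after the first base of each site, so after positions 85, 185, 206, 226.
The SacI site (GAGCTC) starts at position 91.
SacI cuts after base 5 of each site (before the last base), so after position 95.
Combined cut positions: 85, 95, 185, 206, 226.
Circular molecule, 5 cuts → 5 fragments:
  86–95 → 10 bp
  96–185 → 90 bp
  186–206 → 21 bp
  207–226 → 20 bp
  227–260 then 1–85 → 34 + 85 = 119 bp
Sorted largest to smallest: 119, 90, 21, 20, 10 bp.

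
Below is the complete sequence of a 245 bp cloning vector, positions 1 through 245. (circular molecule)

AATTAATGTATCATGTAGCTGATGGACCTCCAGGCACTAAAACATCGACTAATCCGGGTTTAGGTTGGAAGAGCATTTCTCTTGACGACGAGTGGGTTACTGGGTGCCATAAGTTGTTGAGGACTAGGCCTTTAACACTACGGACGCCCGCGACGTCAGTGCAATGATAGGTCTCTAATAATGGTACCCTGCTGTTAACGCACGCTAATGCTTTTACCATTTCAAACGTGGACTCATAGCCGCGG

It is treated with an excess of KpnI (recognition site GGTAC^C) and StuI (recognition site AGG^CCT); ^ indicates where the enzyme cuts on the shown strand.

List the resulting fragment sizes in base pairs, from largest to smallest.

186, 59 bp

The KpnI site (GGTACC) starts at position 183.
KpnI cuts after base 5 of each site (before the last base), so after position 187.
The StuI site (AGGCCT) starts at position 126.
StuI cuts after base 3 of each site, so after position 128.
Combined cut positions: 128, 187.
Circular molecule, 2 cuts → 2 fragments:
  129–187 → 59 bp
  188–245 then 1–128 → 58 + 128 = 186 bp
Sorted largest to smallest: 186, 59 bp.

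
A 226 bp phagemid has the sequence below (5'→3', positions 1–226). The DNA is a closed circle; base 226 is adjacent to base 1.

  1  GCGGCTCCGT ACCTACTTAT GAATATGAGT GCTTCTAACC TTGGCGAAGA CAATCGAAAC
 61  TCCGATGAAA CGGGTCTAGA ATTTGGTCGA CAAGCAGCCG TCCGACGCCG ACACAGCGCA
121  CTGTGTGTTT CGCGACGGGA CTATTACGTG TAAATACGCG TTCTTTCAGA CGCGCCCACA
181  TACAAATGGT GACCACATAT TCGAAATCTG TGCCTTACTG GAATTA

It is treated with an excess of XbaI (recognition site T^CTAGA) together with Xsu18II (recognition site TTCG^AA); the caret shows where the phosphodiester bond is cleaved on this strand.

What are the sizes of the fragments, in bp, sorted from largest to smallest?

The XbaI site (TCTAGA) starts at position 75.
XbaI cuts after the first base of each site, so after position 75.
The Xsu18II site (TTCGAA) starts at position 200.
Xsu18II cuts after base 4 of each site, so after position 203.
Combined cut positions: 75, 203.
Circular molecule, 2 cuts → 2 fragments:
  76–203 → 128 bp
  204–226 then 1–75 → 23 + 75 = 98 bp
Sorted largest to smallest: 128, 98 bp.

128, 98 bp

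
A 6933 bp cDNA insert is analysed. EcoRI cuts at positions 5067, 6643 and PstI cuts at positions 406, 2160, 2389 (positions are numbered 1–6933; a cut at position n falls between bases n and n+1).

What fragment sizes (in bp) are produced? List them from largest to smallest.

2678, 1754, 1576, 406, 290, 229 bp

Combined cut positions (sorted): 406, 2160, 2389, 5067, 6643.
Linear molecule, 5 cuts → 6 fragments:
  406 − 0 = 406 bp
  2160 − 406 = 1754 bp
  2389 − 2160 = 229 bp
  5067 − 2389 = 2678 bp
  6643 − 5067 = 1576 bp
  6933 − 6643 = 290 bp
Sorted largest to smallest: 2678, 1754, 1576, 406, 290, 229 bp.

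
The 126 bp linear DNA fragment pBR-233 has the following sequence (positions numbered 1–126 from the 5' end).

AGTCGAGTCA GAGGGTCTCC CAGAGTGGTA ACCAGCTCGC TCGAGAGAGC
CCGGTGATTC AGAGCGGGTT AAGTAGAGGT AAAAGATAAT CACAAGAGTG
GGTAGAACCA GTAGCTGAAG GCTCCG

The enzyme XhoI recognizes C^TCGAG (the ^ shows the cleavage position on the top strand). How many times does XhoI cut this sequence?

CTCGAG occurs starting at position 40.
XhoI cuts at 1 site.

1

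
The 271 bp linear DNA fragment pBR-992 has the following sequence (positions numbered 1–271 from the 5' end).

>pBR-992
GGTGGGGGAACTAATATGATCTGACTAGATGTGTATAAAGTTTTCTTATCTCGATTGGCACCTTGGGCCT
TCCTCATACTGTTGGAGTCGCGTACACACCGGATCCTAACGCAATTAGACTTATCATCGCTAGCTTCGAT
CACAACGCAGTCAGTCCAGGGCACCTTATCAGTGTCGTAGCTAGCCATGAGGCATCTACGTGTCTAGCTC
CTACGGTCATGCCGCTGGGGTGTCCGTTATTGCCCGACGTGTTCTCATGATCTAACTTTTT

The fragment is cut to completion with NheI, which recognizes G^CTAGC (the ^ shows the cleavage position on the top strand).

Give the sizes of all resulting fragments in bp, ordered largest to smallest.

129, 91, 51 bp

NheI sites (GCTAGC) start at positions 129, 180.
NheI cuts after the first base of each site, so after positions 129, 180.
Linear molecule, 2 cuts → 3 fragments:
  1–129 → 129 bp
  130–180 → 51 bp
  181–271 → 91 bp
Sorted largest to smallest: 129, 91, 51 bp.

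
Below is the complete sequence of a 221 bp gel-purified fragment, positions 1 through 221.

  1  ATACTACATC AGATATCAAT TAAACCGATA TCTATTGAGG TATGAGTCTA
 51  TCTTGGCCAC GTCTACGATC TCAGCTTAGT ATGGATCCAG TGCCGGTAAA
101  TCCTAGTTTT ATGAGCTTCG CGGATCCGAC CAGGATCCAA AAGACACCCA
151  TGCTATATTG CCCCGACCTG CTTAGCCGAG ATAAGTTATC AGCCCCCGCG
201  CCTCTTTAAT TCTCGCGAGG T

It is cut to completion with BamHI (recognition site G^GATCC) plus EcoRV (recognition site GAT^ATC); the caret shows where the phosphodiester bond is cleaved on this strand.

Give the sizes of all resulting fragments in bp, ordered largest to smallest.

88, 54, 39, 15, 14, 11 bp

BamHI sites (GGATCC) start at positions 83, 122, 133.
BamHI cuts after the first base of each site, so after positions 83, 122, 133.
EcoRV sites (GATATC) start at positions 12, 27.
EcoRV cuts after base 3 of each site, so after positions 14, 29.
Combined cut positions: 14, 29, 83, 122, 133.
Linear molecule, 5 cuts → 6 fragments:
  1–14 → 14 bp
  15–29 → 15 bp
  30–83 → 54 bp
  84–122 → 39 bp
  123–133 → 11 bp
  134–221 → 88 bp
Sorted largest to smallest: 88, 54, 39, 15, 14, 11 bp.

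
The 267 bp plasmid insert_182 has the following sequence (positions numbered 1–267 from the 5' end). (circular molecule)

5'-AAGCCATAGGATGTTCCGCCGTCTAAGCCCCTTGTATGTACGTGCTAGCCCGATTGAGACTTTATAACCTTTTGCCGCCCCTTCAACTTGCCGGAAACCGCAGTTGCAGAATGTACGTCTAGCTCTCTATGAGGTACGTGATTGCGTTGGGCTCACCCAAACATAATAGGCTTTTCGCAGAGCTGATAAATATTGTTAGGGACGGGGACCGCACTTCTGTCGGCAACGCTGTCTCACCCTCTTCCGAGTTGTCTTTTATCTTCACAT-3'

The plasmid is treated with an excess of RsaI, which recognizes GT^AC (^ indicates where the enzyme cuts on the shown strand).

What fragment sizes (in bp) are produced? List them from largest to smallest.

RsaI sites (GTAC) start at positions 38, 113, 134.
RsaI cuts after base 2 of each site, so after positions 39, 114, 135.
Circular molecule, 3 cuts → 3 fragments:
  40–114 → 75 bp
  115–135 → 21 bp
  136–267 then 1–39 → 132 + 39 = 171 bp
Sorted largest to smallest: 171, 75, 21 bp.

171, 75, 21 bp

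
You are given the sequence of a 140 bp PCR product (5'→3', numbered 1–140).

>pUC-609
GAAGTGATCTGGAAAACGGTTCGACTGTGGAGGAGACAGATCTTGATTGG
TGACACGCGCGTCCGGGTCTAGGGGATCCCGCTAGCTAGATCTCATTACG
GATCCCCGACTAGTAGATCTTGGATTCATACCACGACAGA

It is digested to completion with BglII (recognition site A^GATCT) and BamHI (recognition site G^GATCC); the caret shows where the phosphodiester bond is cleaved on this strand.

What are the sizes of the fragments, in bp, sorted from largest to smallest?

BglII sites (AGATCT) start at positions 38, 88, 115.
BglII cuts after the first base of each site, so after positions 38, 88, 115.
BamHI sites (GGATCC) start at positions 74, 100.
BamHI cuts after the first base of each site, so after positions 74, 100.
Combined cut positions: 38, 74, 88, 100, 115.
Linear molecule, 5 cuts → 6 fragments:
  1–38 → 38 bp
  39–74 → 36 bp
  75–88 → 14 bp
  89–100 → 12 bp
  101–115 → 15 bp
  116–140 → 25 bp
Sorted largest to smallest: 38, 36, 25, 15, 14, 12 bp.

38, 36, 25, 15, 14, 12 bp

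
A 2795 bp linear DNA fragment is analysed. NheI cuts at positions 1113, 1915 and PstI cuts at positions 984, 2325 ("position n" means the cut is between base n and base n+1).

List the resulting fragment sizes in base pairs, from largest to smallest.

Combined cut positions (sorted): 984, 1113, 1915, 2325.
Linear molecule, 4 cuts → 5 fragments:
  984 − 0 = 984 bp
  1113 − 984 = 129 bp
  1915 − 1113 = 802 bp
  2325 − 1915 = 410 bp
  2795 − 2325 = 470 bp
Sorted largest to smallest: 984, 802, 470, 410, 129 bp.

984, 802, 470, 410, 129 bp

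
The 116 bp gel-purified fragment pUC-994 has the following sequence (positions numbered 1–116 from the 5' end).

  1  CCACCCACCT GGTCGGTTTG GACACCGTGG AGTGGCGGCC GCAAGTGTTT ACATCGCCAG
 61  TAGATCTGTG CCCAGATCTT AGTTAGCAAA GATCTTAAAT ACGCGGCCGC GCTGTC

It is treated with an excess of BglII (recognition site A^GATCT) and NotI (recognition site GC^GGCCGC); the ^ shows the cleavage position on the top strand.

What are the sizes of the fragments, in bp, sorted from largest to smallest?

36, 26, 16, 14, 12, 12 bp

BglII sites (AGATCT) start at positions 62, 74, 90.
BglII cuts after the first base of each site, so after positions 62, 74, 90.
NotI sites (GCGGCCGC) start at positions 35, 103.
NotI cuts after base 2 of each site, so after positions 36, 104.
Combined cut positions: 36, 62, 74, 90, 104.
Linear molecule, 5 cuts → 6 fragments:
  1–36 → 36 bp
  37–62 → 26 bp
  63–74 → 12 bp
  75–90 → 16 bp
  91–104 → 14 bp
  105–116 → 12 bp
Sorted largest to smallest: 36, 26, 16, 14, 12, 12 bp.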